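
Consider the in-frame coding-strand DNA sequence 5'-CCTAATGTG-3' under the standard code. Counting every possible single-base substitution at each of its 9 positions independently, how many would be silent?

Codon 1 (CCT, Pro): 3 synonymous substitutions.
Codon 2 (AAT, Asn): 1 synonymous substitution.
Codon 3 (GTG, Val): 3 synonymous substitutions.
Total: 3 + 1 + 3 = 7.

7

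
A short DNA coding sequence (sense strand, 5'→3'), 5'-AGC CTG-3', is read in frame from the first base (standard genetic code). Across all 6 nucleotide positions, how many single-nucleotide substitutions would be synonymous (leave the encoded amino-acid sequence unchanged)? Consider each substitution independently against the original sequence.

5

Codon 1 (AGC, Ser): 1 synonymous substitution.
Codon 2 (CTG, Leu): 4 synonymous substitutions.
Total: 1 + 4 = 5.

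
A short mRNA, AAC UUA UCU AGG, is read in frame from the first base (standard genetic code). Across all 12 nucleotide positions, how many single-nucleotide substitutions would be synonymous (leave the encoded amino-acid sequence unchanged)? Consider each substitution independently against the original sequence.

8

Codon 1 (AAC, Asn): 1 synonymous substitution.
Codon 2 (UUA, Leu): 2 synonymous substitutions.
Codon 3 (UCU, Ser): 3 synonymous substitutions.
Codon 4 (AGG, Arg): 2 synonymous substitutions.
Total: 1 + 2 + 3 + 2 = 8.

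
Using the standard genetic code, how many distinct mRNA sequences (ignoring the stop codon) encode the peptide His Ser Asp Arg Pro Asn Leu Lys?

His: 2 codons.
Ser: 6 codons.
Asp: 2 codons.
Arg: 6 codons.
Pro: 4 codons.
Asn: 2 codons.
Leu: 6 codons.
Lys: 2 codons.
2 × 6 × 2 × 6 × 4 × 2 × 6 × 2 = 13824.

13824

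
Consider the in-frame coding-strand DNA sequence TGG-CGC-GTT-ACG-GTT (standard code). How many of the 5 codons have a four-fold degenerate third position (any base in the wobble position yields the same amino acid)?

4

Codon 1 TGG (Trp): third position 1-fold.
Codon 2 CGC (Arg): third position 4-fold.
Codon 3 GTT (Val): third position 4-fold.
Codon 4 ACG (Thr): third position 4-fold.
Codon 5 GTT (Val): third position 4-fold.
Four-fold degenerate third positions: 4.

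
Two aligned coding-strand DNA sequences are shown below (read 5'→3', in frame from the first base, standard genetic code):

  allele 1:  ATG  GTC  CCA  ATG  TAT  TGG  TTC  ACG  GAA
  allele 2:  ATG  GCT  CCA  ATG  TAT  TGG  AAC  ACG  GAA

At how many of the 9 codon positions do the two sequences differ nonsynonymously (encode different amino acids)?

2

Codon 1: ATG Met / ATG Met — identical.
Codon 2: GTC Val / GCT Ala — nonsynonymous.
Codon 3: CCA Pro / CCA Pro — identical.
Codon 4: ATG Met / ATG Met — identical.
Codon 5: TAT Tyr / TAT Tyr — identical.
Codon 6: TGG Trp / TGG Trp — identical.
Codon 7: TTC Phe / AAC Asn — nonsynonymous.
Codon 8: ACG Thr / ACG Thr — identical.
Codon 9: GAA Glu / GAA Glu — identical.
Nonsynonymous differences: 2.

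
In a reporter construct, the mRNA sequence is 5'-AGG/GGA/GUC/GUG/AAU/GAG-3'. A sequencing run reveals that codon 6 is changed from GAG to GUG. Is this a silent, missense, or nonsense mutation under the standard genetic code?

Position 17 falls in codon 6: GAG → Glu.
After the substitution the codon is GUG → Val.
Glu ≠ Val, so this is a missense mutation.

missense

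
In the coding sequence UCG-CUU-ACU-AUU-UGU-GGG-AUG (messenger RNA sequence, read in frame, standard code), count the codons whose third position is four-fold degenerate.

4

Codon 1 UCG (Ser): third position 4-fold.
Codon 2 CUU (Leu): third position 4-fold.
Codon 3 ACU (Thr): third position 4-fold.
Codon 4 AUU (Ile): third position 3-fold.
Codon 5 UGU (Cys): third position 2-fold.
Codon 6 GGG (Gly): third position 4-fold.
Codon 7 AUG (Met): third position 1-fold.
Four-fold degenerate third positions: 4.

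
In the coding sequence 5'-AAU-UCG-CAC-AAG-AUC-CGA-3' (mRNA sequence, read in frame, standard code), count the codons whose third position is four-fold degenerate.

Codon 1 AAU (Asn): third position 2-fold.
Codon 2 UCG (Ser): third position 4-fold.
Codon 3 CAC (His): third position 2-fold.
Codon 4 AAG (Lys): third position 2-fold.
Codon 5 AUC (Ile): third position 3-fold.
Codon 6 CGA (Arg): third position 4-fold.
Four-fold degenerate third positions: 2.

2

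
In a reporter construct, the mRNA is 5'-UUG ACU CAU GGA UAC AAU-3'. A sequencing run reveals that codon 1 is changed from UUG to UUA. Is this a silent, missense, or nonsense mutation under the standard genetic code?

Position 3 falls in codon 1: UUG → Leu.
After the substitution the codon is UUA → Leu.
Both encode Leu, so the change is synonymous.

silent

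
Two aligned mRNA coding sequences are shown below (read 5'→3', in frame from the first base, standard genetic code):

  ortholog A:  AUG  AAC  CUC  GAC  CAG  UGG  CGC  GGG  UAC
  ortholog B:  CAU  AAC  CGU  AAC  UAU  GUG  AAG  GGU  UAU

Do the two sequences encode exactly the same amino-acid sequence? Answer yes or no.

Codon 1: AUG Met / CAU His — nonsynonymous.
Codon 2: AAC Asn / AAC Asn — identical.
Codon 3: CUC Leu / CGU Arg — nonsynonymous.
Codon 4: GAC Asp / AAC Asn — nonsynonymous.
Codon 5: CAG Gln / UAU Tyr — nonsynonymous.
Codon 6: UGG Trp / GUG Val — nonsynonymous.
Codon 7: CGC Arg / AAG Lys — nonsynonymous.
Codon 8: GGG Gly / GGU Gly — synonymous.
Codon 9: UAC Tyr / UAU Tyr — synonymous.
Nonsynonymous differences: 6 → different protein.

no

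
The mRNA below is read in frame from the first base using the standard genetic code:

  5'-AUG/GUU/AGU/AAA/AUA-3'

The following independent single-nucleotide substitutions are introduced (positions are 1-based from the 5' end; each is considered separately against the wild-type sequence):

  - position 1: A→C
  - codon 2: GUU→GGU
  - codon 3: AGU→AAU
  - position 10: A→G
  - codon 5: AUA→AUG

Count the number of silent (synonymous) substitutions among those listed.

0

Codon 1: AUG (Met) → CUG (Leu) — missense.
Codon 2: GUU (Val) → GGU (Gly) — missense.
Codon 3: AGU (Ser) → AAU (Asn) — missense.
Codon 4: AAA (Lys) → GAA (Glu) — missense.
Codon 5: AUA (Ile) → AUG (Met) — missense.
Synonymous: 0 of 5.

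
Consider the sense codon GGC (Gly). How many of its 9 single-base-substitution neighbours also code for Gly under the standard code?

3

Position 1: none → 0 synonymous.
Position 2: none → 0 synonymous.
Position 3: GGU, GGA, GGG → 3 synonymous.
Total: 0 + 0 + 3 = 3.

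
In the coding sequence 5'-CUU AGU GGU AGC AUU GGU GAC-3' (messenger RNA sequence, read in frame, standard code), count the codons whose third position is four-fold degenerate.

Codon 1 CUU (Leu): third position 4-fold.
Codon 2 AGU (Ser): third position 2-fold.
Codon 3 GGU (Gly): third position 4-fold.
Codon 4 AGC (Ser): third position 2-fold.
Codon 5 AUU (Ile): third position 3-fold.
Codon 6 GGU (Gly): third position 4-fold.
Codon 7 GAC (Asp): third position 2-fold.
Four-fold degenerate third positions: 3.

3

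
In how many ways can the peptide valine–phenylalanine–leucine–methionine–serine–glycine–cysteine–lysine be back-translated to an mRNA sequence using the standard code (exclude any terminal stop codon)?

4608

Val: 4 codons.
Phe: 2 codons.
Leu: 6 codons.
Met: 1 codon.
Ser: 6 codons.
Gly: 4 codons.
Cys: 2 codons.
Lys: 2 codons.
4 × 2 × 6 × 1 × 6 × 4 × 2 × 2 = 4608.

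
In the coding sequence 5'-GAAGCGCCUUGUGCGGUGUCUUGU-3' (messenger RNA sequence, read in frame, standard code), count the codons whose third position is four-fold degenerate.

Codon 1 GAA (Glu): third position 2-fold.
Codon 2 GCG (Ala): third position 4-fold.
Codon 3 CCU (Pro): third position 4-fold.
Codon 4 UGU (Cys): third position 2-fold.
Codon 5 GCG (Ala): third position 4-fold.
Codon 6 GUG (Val): third position 4-fold.
Codon 7 UCU (Ser): third position 4-fold.
Codon 8 UGU (Cys): third position 2-fold.
Four-fold degenerate third positions: 5.

5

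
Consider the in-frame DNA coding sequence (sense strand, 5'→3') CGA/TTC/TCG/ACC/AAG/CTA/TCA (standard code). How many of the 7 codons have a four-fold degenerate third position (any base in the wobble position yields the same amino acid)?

Codon 1 CGA (Arg): third position 4-fold.
Codon 2 TTC (Phe): third position 2-fold.
Codon 3 TCG (Ser): third position 4-fold.
Codon 4 ACC (Thr): third position 4-fold.
Codon 5 AAG (Lys): third position 2-fold.
Codon 6 CTA (Leu): third position 4-fold.
Codon 7 TCA (Ser): third position 4-fold.
Four-fold degenerate third positions: 5.

5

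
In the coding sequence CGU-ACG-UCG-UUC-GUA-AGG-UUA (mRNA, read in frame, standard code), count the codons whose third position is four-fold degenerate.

4

Codon 1 CGU (Arg): third position 4-fold.
Codon 2 ACG (Thr): third position 4-fold.
Codon 3 UCG (Ser): third position 4-fold.
Codon 4 UUC (Phe): third position 2-fold.
Codon 5 GUA (Val): third position 4-fold.
Codon 6 AGG (Arg): third position 2-fold.
Codon 7 UUA (Leu): third position 2-fold.
Four-fold degenerate third positions: 4.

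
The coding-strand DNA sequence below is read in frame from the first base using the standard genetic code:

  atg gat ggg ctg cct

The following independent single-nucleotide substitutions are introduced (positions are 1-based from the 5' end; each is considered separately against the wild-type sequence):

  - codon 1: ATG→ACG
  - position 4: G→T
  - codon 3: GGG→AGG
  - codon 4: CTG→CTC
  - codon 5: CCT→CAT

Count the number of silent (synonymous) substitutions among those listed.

1

Codon 1: ATG (Met) → ACG (Thr) — missense.
Codon 2: GAT (Asp) → TAT (Tyr) — missense.
Codon 3: GGG (Gly) → AGG (Arg) — missense.
Codon 4: CTG (Leu) → CTC (Leu) — synonymous.
Codon 5: CCT (Pro) → CAT (His) — missense.
Synonymous: 1 of 5.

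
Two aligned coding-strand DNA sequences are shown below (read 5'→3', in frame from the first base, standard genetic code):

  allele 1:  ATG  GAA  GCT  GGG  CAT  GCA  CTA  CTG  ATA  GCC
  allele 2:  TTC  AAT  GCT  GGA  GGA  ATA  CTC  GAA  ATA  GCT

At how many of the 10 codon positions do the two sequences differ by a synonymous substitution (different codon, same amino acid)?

Codon 1: ATG Met / TTC Phe — nonsynonymous.
Codon 2: GAA Glu / AAT Asn — nonsynonymous.
Codon 3: GCT Ala / GCT Ala — identical.
Codon 4: GGG Gly / GGA Gly — synonymous.
Codon 5: CAT His / GGA Gly — nonsynonymous.
Codon 6: GCA Ala / ATA Ile — nonsynonymous.
Codon 7: CTA Leu / CTC Leu — synonymous.
Codon 8: CTG Leu / GAA Glu — nonsynonymous.
Codon 9: ATA Ile / ATA Ile — identical.
Codon 10: GCC Ala / GCT Ala — synonymous.
Synonymous differences: 3.

3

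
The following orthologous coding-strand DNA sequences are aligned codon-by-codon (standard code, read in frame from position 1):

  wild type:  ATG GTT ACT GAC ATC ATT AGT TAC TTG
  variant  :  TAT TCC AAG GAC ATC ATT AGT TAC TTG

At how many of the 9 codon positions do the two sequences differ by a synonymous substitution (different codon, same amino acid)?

0

Codon 1: ATG Met / TAT Tyr — nonsynonymous.
Codon 2: GTT Val / TCC Ser — nonsynonymous.
Codon 3: ACT Thr / AAG Lys — nonsynonymous.
Codon 4: GAC Asp / GAC Asp — identical.
Codon 5: ATC Ile / ATC Ile — identical.
Codon 6: ATT Ile / ATT Ile — identical.
Codon 7: AGT Ser / AGT Ser — identical.
Codon 8: TAC Tyr / TAC Tyr — identical.
Codon 9: TTG Leu / TTG Leu — identical.
Synonymous differences: 0.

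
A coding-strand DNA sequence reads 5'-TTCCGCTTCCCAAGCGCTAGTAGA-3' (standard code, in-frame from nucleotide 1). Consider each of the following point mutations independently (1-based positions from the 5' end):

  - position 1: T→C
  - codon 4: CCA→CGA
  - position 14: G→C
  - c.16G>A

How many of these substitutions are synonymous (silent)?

Codon 1: TTC (Phe) → CTC (Leu) — missense.
Codon 4: CCA (Pro) → CGA (Arg) — missense.
Codon 5: AGC (Ser) → ACC (Thr) — missense.
Codon 6: GCT (Ala) → ACT (Thr) — missense.
Synonymous: 0 of 4.

0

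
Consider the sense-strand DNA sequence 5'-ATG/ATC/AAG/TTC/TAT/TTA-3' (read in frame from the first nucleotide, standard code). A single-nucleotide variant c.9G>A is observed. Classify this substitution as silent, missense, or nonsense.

silent

Position 9 falls in codon 3: AAG → Lys.
After the substitution the codon is AAA → Lys.
Both encode Lys, so the change is synonymous.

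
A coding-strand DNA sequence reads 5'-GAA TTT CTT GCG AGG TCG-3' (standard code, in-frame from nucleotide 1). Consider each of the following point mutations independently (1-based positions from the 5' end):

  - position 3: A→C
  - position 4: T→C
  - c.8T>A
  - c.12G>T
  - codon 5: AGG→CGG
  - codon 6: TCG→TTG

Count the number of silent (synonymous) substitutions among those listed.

2

Codon 1: GAA (Glu) → GAC (Asp) — missense.
Codon 2: TTT (Phe) → CTT (Leu) — missense.
Codon 3: CTT (Leu) → CAT (His) — missense.
Codon 4: GCG (Ala) → GCT (Ala) — synonymous.
Codon 5: AGG (Arg) → CGG (Arg) — synonymous.
Codon 6: TCG (Ser) → TTG (Leu) — missense.
Synonymous: 2 of 6.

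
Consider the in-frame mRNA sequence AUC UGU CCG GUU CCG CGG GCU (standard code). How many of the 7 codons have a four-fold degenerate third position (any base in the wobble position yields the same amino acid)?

5

Codon 1 AUC (Ile): third position 3-fold.
Codon 2 UGU (Cys): third position 2-fold.
Codon 3 CCG (Pro): third position 4-fold.
Codon 4 GUU (Val): third position 4-fold.
Codon 5 CCG (Pro): third position 4-fold.
Codon 6 CGG (Arg): third position 4-fold.
Codon 7 GCU (Ala): third position 4-fold.
Four-fold degenerate third positions: 5.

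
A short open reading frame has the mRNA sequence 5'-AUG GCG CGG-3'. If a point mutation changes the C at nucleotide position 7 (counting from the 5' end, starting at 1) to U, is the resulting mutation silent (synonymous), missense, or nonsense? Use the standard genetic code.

missense

Position 7 falls in codon 3: CGG → Arg.
After the substitution the codon is UGG → Trp.
Arg ≠ Trp, so this is a missense mutation.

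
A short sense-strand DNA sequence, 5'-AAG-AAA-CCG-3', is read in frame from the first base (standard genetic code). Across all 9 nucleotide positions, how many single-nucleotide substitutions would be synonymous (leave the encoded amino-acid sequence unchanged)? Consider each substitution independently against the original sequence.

5

Codon 1 (AAG, Lys): 1 synonymous substitution.
Codon 2 (AAA, Lys): 1 synonymous substitution.
Codon 3 (CCG, Pro): 3 synonymous substitutions.
Total: 1 + 1 + 3 = 5.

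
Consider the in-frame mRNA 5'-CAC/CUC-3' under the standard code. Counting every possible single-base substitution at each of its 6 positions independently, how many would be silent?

Codon 1 (CAC, His): 1 synonymous substitution.
Codon 2 (CUC, Leu): 3 synonymous substitutions.
Total: 1 + 3 = 4.

4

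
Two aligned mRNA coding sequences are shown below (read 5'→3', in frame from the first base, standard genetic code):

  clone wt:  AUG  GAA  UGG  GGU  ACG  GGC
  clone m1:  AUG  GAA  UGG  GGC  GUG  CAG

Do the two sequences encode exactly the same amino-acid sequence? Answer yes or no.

Codon 1: AUG Met / AUG Met — identical.
Codon 2: GAA Glu / GAA Glu — identical.
Codon 3: UGG Trp / UGG Trp — identical.
Codon 4: GGU Gly / GGC Gly — synonymous.
Codon 5: ACG Thr / GUG Val — nonsynonymous.
Codon 6: GGC Gly / CAG Gln — nonsynonymous.
Nonsynonymous differences: 2 → different protein.

no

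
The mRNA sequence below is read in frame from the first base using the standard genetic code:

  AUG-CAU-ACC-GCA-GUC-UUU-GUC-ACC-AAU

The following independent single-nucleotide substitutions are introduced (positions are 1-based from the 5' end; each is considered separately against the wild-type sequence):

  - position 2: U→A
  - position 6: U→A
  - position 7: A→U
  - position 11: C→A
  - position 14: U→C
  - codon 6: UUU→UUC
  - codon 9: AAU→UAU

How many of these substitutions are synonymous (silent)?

Codon 1: AUG (Met) → AAG (Lys) — missense.
Codon 2: CAU (His) → CAA (Gln) — missense.
Codon 3: ACC (Thr) → UCC (Ser) — missense.
Codon 4: GCA (Ala) → GAA (Glu) — missense.
Codon 5: GUC (Val) → GCC (Ala) — missense.
Codon 6: UUU (Phe) → UUC (Phe) — synonymous.
Codon 9: AAU (Asn) → UAU (Tyr) — missense.
Synonymous: 1 of 7.

1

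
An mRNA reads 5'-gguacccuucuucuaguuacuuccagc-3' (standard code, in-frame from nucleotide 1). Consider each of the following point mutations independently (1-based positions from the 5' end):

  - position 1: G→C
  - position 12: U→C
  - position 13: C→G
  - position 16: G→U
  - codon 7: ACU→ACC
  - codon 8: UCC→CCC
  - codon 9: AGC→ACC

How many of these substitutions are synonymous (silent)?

Codon 1: GGU (Gly) → CGU (Arg) — missense.
Codon 4: CUU (Leu) → CUC (Leu) — synonymous.
Codon 5: CUA (Leu) → GUA (Val) — missense.
Codon 6: GUU (Val) → UUU (Phe) — missense.
Codon 7: ACU (Thr) → ACC (Thr) — synonymous.
Codon 8: UCC (Ser) → CCC (Pro) — missense.
Codon 9: AGC (Ser) → ACC (Thr) — missense.
Synonymous: 2 of 7.

2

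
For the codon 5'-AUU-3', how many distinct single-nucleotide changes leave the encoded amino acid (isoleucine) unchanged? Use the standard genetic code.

Position 1: none → 0 synonymous.
Position 2: none → 0 synonymous.
Position 3: AUC, AUA → 2 synonymous.
Total: 0 + 0 + 2 = 2.

2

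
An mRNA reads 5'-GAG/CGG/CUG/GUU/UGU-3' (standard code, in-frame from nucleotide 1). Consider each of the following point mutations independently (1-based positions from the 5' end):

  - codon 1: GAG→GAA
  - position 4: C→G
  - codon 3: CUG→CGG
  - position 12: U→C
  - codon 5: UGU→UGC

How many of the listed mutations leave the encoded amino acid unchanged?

3

Codon 1: GAG (Glu) → GAA (Glu) — synonymous.
Codon 2: CGG (Arg) → GGG (Gly) — missense.
Codon 3: CUG (Leu) → CGG (Arg) — missense.
Codon 4: GUU (Val) → GUC (Val) — synonymous.
Codon 5: UGU (Cys) → UGC (Cys) — synonymous.
Synonymous: 3 of 5.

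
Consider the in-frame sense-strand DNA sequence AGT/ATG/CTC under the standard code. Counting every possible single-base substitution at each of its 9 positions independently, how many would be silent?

Codon 1 (AGT, Ser): 1 synonymous substitution.
Codon 2 (ATG, Met): 0 synonymous substitutions.
Codon 3 (CTC, Leu): 3 synonymous substitutions.
Total: 1 + 0 + 3 = 4.

4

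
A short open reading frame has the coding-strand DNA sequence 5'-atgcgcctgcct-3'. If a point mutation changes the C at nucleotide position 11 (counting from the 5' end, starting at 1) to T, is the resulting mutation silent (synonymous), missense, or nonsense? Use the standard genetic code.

Position 11 falls in codon 4: CCT → Pro.
After the substitution the codon is CTT → Leu.
Pro ≠ Leu, so this is a missense mutation.

missense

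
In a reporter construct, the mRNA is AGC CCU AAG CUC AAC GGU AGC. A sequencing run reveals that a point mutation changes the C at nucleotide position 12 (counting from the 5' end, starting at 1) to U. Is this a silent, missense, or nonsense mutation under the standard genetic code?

Position 12 falls in codon 4: CUC → Leu.
After the substitution the codon is CUU → Leu.
Both encode Leu, so the change is synonymous.

silent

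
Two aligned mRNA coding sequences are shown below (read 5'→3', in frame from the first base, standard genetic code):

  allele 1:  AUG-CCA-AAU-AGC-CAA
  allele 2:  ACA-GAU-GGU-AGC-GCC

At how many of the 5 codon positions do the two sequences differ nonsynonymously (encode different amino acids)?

Codon 1: AUG Met / ACA Thr — nonsynonymous.
Codon 2: CCA Pro / GAU Asp — nonsynonymous.
Codon 3: AAU Asn / GGU Gly — nonsynonymous.
Codon 4: AGC Ser / AGC Ser — identical.
Codon 5: CAA Gln / GCC Ala — nonsynonymous.
Nonsynonymous differences: 4.

4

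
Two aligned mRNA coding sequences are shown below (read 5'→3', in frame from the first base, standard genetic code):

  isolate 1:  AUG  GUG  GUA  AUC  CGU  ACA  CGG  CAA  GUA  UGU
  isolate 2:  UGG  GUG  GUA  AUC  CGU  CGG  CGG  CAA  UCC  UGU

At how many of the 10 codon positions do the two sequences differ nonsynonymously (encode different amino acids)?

3

Codon 1: AUG Met / UGG Trp — nonsynonymous.
Codon 2: GUG Val / GUG Val — identical.
Codon 3: GUA Val / GUA Val — identical.
Codon 4: AUC Ile / AUC Ile — identical.
Codon 5: CGU Arg / CGU Arg — identical.
Codon 6: ACA Thr / CGG Arg — nonsynonymous.
Codon 7: CGG Arg / CGG Arg — identical.
Codon 8: CAA Gln / CAA Gln — identical.
Codon 9: GUA Val / UCC Ser — nonsynonymous.
Codon 10: UGU Cys / UGU Cys — identical.
Nonsynonymous differences: 3.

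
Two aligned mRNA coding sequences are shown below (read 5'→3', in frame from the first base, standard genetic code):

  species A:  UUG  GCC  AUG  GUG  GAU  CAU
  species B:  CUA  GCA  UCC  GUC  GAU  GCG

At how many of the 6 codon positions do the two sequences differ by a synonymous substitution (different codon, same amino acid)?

Codon 1: UUG Leu / CUA Leu — synonymous.
Codon 2: GCC Ala / GCA Ala — synonymous.
Codon 3: AUG Met / UCC Ser — nonsynonymous.
Codon 4: GUG Val / GUC Val — synonymous.
Codon 5: GAU Asp / GAU Asp — identical.
Codon 6: CAU His / GCG Ala — nonsynonymous.
Synonymous differences: 3.

3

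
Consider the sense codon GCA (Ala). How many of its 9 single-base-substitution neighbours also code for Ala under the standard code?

Position 1: none → 0 synonymous.
Position 2: none → 0 synonymous.
Position 3: GCT, GCC, GCG → 3 synonymous.
Total: 0 + 0 + 3 = 3.

3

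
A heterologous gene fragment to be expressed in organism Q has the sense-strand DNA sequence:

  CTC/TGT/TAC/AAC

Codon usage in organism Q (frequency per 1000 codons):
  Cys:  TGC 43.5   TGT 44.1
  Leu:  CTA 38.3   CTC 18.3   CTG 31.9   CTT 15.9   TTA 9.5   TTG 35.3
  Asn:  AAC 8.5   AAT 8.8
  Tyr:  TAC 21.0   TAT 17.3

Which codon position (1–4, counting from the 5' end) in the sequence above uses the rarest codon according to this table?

Codon 1 CTC (Leu): 18.3 per 1000.
Codon 2 TGT (Cys): 44.1 per 1000.
Codon 3 TAC (Tyr): 21.0 per 1000.
Codon 4 AAC (Asn): 8.5 per 1000.
Lowest frequency is 8.5 at codon 4.

4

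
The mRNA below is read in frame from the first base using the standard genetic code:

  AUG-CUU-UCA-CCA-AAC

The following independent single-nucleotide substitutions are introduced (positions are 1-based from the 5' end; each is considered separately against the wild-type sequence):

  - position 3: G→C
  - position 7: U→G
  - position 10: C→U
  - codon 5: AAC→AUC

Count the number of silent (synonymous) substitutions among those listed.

Codon 1: AUG (Met) → AUC (Ile) — missense.
Codon 3: UCA (Ser) → GCA (Ala) — missense.
Codon 4: CCA (Pro) → UCA (Ser) — missense.
Codon 5: AAC (Asn) → AUC (Ile) — missense.
Synonymous: 0 of 4.

0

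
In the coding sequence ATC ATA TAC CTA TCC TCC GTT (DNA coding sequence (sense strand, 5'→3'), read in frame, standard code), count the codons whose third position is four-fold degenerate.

4

Codon 1 ATC (Ile): third position 3-fold.
Codon 2 ATA (Ile): third position 3-fold.
Codon 3 TAC (Tyr): third position 2-fold.
Codon 4 CTA (Leu): third position 4-fold.
Codon 5 TCC (Ser): third position 4-fold.
Codon 6 TCC (Ser): third position 4-fold.
Codon 7 GTT (Val): third position 4-fold.
Four-fold degenerate third positions: 4.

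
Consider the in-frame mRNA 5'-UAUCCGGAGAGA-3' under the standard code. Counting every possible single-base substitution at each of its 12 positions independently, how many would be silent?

Codon 1 (UAU, Tyr): 1 synonymous substitution.
Codon 2 (CCG, Pro): 3 synonymous substitutions.
Codon 3 (GAG, Glu): 1 synonymous substitution.
Codon 4 (AGA, Arg): 2 synonymous substitutions.
Total: 1 + 3 + 1 + 2 = 7.

7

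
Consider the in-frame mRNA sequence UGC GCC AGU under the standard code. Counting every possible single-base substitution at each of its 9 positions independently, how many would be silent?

Codon 1 (UGC, Cys): 1 synonymous substitution.
Codon 2 (GCC, Ala): 3 synonymous substitutions.
Codon 3 (AGU, Ser): 1 synonymous substitution.
Total: 1 + 3 + 1 = 5.

5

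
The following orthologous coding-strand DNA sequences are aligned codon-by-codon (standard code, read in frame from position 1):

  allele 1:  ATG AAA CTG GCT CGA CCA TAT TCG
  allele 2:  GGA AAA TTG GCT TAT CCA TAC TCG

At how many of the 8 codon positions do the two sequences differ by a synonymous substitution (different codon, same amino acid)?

Codon 1: ATG Met / GGA Gly — nonsynonymous.
Codon 2: AAA Lys / AAA Lys — identical.
Codon 3: CTG Leu / TTG Leu — synonymous.
Codon 4: GCT Ala / GCT Ala — identical.
Codon 5: CGA Arg / TAT Tyr — nonsynonymous.
Codon 6: CCA Pro / CCA Pro — identical.
Codon 7: TAT Tyr / TAC Tyr — synonymous.
Codon 8: TCG Ser / TCG Ser — identical.
Synonymous differences: 2.

2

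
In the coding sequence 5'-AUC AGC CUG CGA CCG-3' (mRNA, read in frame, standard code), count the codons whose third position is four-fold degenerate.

Codon 1 AUC (Ile): third position 3-fold.
Codon 2 AGC (Ser): third position 2-fold.
Codon 3 CUG (Leu): third position 4-fold.
Codon 4 CGA (Arg): third position 4-fold.
Codon 5 CCG (Pro): third position 4-fold.
Four-fold degenerate third positions: 3.

3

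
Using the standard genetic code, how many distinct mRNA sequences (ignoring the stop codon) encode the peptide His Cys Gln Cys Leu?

96

His: 2 codons.
Cys: 2 codons.
Gln: 2 codons.
Cys: 2 codons.
Leu: 6 codons.
2 × 2 × 2 × 2 × 6 = 96.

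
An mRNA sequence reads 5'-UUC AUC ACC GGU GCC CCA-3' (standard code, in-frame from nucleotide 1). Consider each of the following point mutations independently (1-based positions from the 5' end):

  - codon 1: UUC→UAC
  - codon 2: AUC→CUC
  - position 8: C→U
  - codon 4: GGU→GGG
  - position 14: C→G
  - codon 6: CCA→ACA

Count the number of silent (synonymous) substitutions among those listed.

Codon 1: UUC (Phe) → UAC (Tyr) — missense.
Codon 2: AUC (Ile) → CUC (Leu) — missense.
Codon 3: ACC (Thr) → AUC (Ile) — missense.
Codon 4: GGU (Gly) → GGG (Gly) — synonymous.
Codon 5: GCC (Ala) → GGC (Gly) — missense.
Codon 6: CCA (Pro) → ACA (Thr) — missense.
Synonymous: 1 of 6.

1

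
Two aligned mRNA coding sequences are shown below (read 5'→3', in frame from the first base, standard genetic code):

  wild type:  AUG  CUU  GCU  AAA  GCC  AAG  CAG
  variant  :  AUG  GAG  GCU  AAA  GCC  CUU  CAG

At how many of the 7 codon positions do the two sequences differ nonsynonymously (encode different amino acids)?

2

Codon 1: AUG Met / AUG Met — identical.
Codon 2: CUU Leu / GAG Glu — nonsynonymous.
Codon 3: GCU Ala / GCU Ala — identical.
Codon 4: AAA Lys / AAA Lys — identical.
Codon 5: GCC Ala / GCC Ala — identical.
Codon 6: AAG Lys / CUU Leu — nonsynonymous.
Codon 7: CAG Gln / CAG Gln — identical.
Nonsynonymous differences: 2.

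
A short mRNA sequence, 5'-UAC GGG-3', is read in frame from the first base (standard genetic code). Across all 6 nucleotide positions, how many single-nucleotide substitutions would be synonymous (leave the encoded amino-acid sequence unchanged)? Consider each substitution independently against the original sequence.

Codon 1 (UAC, Tyr): 1 synonymous substitution.
Codon 2 (GGG, Gly): 3 synonymous substitutions.
Total: 1 + 3 = 4.

4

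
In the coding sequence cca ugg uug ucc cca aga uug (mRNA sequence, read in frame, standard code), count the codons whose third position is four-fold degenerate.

Codon 1 CCA (Pro): third position 4-fold.
Codon 2 UGG (Trp): third position 1-fold.
Codon 3 UUG (Leu): third position 2-fold.
Codon 4 UCC (Ser): third position 4-fold.
Codon 5 CCA (Pro): third position 4-fold.
Codon 6 AGA (Arg): third position 2-fold.
Codon 7 UUG (Leu): third position 2-fold.
Four-fold degenerate third positions: 3.

3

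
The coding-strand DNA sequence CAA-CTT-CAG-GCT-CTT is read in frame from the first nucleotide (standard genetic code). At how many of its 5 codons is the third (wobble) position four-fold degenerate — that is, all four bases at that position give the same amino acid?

3

Codon 1 CAA (Gln): third position 2-fold.
Codon 2 CTT (Leu): third position 4-fold.
Codon 3 CAG (Gln): third position 2-fold.
Codon 4 GCT (Ala): third position 4-fold.
Codon 5 CTT (Leu): third position 4-fold.
Four-fold degenerate third positions: 3.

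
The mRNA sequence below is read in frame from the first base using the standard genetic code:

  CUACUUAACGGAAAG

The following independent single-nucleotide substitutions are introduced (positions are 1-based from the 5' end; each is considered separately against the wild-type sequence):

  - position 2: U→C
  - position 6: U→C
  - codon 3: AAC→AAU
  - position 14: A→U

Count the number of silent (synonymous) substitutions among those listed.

Codon 1: CUA (Leu) → CCA (Pro) — missense.
Codon 2: CUU (Leu) → CUC (Leu) — synonymous.
Codon 3: AAC (Asn) → AAU (Asn) — synonymous.
Codon 5: AAG (Lys) → AUG (Met) — missense.
Synonymous: 2 of 4.

2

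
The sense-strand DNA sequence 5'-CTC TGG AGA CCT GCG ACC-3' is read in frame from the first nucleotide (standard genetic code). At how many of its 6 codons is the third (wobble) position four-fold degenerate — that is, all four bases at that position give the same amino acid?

Codon 1 CTC (Leu): third position 4-fold.
Codon 2 TGG (Trp): third position 1-fold.
Codon 3 AGA (Arg): third position 2-fold.
Codon 4 CCT (Pro): third position 4-fold.
Codon 5 GCG (Ala): third position 4-fold.
Codon 6 ACC (Thr): third position 4-fold.
Four-fold degenerate third positions: 4.

4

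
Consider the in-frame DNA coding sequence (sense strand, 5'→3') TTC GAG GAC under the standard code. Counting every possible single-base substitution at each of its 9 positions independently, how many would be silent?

3

Codon 1 (TTC, Phe): 1 synonymous substitution.
Codon 2 (GAG, Glu): 1 synonymous substitution.
Codon 3 (GAC, Asp): 1 synonymous substitution.
Total: 1 + 1 + 1 = 3.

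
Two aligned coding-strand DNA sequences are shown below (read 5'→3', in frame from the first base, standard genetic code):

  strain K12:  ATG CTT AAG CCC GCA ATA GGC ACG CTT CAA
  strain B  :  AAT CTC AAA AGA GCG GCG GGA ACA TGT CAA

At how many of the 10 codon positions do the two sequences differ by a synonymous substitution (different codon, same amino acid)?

Codon 1: ATG Met / AAT Asn — nonsynonymous.
Codon 2: CTT Leu / CTC Leu — synonymous.
Codon 3: AAG Lys / AAA Lys — synonymous.
Codon 4: CCC Pro / AGA Arg — nonsynonymous.
Codon 5: GCA Ala / GCG Ala — synonymous.
Codon 6: ATA Ile / GCG Ala — nonsynonymous.
Codon 7: GGC Gly / GGA Gly — synonymous.
Codon 8: ACG Thr / ACA Thr — synonymous.
Codon 9: CTT Leu / TGT Cys — nonsynonymous.
Codon 10: CAA Gln / CAA Gln — identical.
Synonymous differences: 5.

5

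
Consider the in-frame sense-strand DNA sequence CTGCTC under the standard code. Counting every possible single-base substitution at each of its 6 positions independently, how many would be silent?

7

Codon 1 (CTG, Leu): 4 synonymous substitutions.
Codon 2 (CTC, Leu): 3 synonymous substitutions.
Total: 4 + 3 = 7.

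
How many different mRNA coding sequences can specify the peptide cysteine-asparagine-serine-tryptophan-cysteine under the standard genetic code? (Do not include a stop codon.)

48

Cys: 2 codons.
Asn: 2 codons.
Ser: 6 codons.
Trp: 1 codon.
Cys: 2 codons.
2 × 2 × 6 × 1 × 2 = 48.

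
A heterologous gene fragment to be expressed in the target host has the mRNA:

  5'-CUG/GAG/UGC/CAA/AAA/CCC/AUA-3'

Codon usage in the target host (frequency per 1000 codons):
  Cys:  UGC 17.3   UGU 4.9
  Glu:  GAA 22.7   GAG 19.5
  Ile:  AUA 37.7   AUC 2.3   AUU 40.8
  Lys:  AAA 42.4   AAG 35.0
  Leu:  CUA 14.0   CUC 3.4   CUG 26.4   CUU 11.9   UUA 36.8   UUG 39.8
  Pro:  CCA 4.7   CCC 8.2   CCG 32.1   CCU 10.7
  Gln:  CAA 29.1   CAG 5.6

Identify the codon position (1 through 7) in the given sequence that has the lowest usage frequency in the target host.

Codon 1 CUG (Leu): 26.4 per 1000.
Codon 2 GAG (Glu): 19.5 per 1000.
Codon 3 UGC (Cys): 17.3 per 1000.
Codon 4 CAA (Gln): 29.1 per 1000.
Codon 5 AAA (Lys): 42.4 per 1000.
Codon 6 CCC (Pro): 8.2 per 1000.
Codon 7 AUA (Ile): 37.7 per 1000.
Lowest frequency is 8.2 at codon 6.

6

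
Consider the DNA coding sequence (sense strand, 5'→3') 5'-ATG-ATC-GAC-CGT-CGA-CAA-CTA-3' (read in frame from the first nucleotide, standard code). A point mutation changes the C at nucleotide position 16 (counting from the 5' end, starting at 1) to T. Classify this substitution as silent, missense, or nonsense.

Position 16 falls in codon 6: CAA → Gln.
After the substitution the codon is TAA → Stop.
The new codon is a stop codon, so this is a nonsense mutation.

nonsense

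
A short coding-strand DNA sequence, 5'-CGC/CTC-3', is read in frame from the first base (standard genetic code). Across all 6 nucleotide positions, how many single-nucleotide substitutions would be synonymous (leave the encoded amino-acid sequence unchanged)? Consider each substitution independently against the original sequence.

Codon 1 (CGC, Arg): 3 synonymous substitutions.
Codon 2 (CTC, Leu): 3 synonymous substitutions.
Total: 3 + 3 = 6.

6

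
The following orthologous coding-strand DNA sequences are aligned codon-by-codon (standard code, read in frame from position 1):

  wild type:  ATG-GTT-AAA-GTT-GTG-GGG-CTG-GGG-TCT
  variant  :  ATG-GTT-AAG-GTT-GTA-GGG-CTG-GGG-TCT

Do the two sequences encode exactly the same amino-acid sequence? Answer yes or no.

Codon 1: ATG Met / ATG Met — identical.
Codon 2: GTT Val / GTT Val — identical.
Codon 3: AAA Lys / AAG Lys — synonymous.
Codon 4: GTT Val / GTT Val — identical.
Codon 5: GTG Val / GTA Val — synonymous.
Codon 6: GGG Gly / GGG Gly — identical.
Codon 7: CTG Leu / CTG Leu — identical.
Codon 8: GGG Gly / GGG Gly — identical.
Codon 9: TCT Ser / TCT Ser — identical.
Nonsynonymous differences: 0 → same protein.

yes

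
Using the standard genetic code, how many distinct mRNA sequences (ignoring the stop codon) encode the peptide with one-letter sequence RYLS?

432

Arg: 6 codons.
Tyr: 2 codons.
Leu: 6 codons.
Ser: 6 codons.
6 × 2 × 6 × 6 = 432.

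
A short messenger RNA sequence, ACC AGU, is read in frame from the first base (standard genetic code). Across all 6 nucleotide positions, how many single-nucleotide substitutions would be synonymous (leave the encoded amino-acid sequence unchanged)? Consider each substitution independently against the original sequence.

4

Codon 1 (ACC, Thr): 3 synonymous substitutions.
Codon 2 (AGU, Ser): 1 synonymous substitution.
Total: 3 + 1 = 4.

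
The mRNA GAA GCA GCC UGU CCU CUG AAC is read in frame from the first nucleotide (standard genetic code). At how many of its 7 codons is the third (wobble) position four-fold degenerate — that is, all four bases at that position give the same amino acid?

4

Codon 1 GAA (Glu): third position 2-fold.
Codon 2 GCA (Ala): third position 4-fold.
Codon 3 GCC (Ala): third position 4-fold.
Codon 4 UGU (Cys): third position 2-fold.
Codon 5 CCU (Pro): third position 4-fold.
Codon 6 CUG (Leu): third position 4-fold.
Codon 7 AAC (Asn): third position 2-fold.
Four-fold degenerate third positions: 4.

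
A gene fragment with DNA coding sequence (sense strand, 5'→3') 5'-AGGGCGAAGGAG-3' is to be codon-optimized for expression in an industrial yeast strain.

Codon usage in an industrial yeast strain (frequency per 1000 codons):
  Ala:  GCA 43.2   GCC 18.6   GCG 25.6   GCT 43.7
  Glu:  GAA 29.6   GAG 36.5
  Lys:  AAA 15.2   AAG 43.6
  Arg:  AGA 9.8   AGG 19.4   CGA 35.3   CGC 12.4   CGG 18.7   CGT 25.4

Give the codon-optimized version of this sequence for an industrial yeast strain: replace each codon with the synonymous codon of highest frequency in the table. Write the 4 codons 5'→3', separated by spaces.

Codon 1 (Arg): best is CGA at 35.3.
Codon 2 (Ala): best is GCT at 43.7.
Codon 3 (Lys): best is AAG at 43.6.
Codon 4 (Glu): best is GAG at 36.5.

CGA GCT AAG GAG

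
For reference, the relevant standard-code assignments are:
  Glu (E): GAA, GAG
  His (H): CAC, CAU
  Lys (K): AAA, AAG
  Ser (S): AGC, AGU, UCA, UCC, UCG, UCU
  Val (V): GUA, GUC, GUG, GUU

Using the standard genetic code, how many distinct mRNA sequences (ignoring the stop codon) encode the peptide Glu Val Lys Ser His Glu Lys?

Glu: 2 codons.
Val: 4 codons.
Lys: 2 codons.
Ser: 6 codons.
His: 2 codons.
Glu: 2 codons.
Lys: 2 codons.
2 × 4 × 2 × 6 × 2 × 2 × 2 = 768.

768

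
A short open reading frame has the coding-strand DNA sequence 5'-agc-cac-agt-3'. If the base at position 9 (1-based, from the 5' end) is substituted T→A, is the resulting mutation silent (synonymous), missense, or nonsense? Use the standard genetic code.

missense

Position 9 falls in codon 3: AGT → Ser.
After the substitution the codon is AGA → Arg.
Ser ≠ Arg, so this is a missense mutation.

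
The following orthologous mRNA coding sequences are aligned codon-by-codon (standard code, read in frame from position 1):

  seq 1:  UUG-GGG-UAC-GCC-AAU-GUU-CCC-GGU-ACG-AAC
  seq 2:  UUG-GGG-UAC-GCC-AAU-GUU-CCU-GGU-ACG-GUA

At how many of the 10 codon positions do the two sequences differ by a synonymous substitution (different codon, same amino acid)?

Codon 1: UUG Leu / UUG Leu — identical.
Codon 2: GGG Gly / GGG Gly — identical.
Codon 3: UAC Tyr / UAC Tyr — identical.
Codon 4: GCC Ala / GCC Ala — identical.
Codon 5: AAU Asn / AAU Asn — identical.
Codon 6: GUU Val / GUU Val — identical.
Codon 7: CCC Pro / CCU Pro — synonymous.
Codon 8: GGU Gly / GGU Gly — identical.
Codon 9: ACG Thr / ACG Thr — identical.
Codon 10: AAC Asn / GUA Val — nonsynonymous.
Synonymous differences: 1.

1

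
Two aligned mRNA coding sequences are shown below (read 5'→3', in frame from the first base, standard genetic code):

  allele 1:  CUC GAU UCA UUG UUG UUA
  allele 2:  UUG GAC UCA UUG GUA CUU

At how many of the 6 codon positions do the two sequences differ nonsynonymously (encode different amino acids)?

1

Codon 1: CUC Leu / UUG Leu — synonymous.
Codon 2: GAU Asp / GAC Asp — synonymous.
Codon 3: UCA Ser / UCA Ser — identical.
Codon 4: UUG Leu / UUG Leu — identical.
Codon 5: UUG Leu / GUA Val — nonsynonymous.
Codon 6: UUA Leu / CUU Leu — synonymous.
Nonsynonymous differences: 1.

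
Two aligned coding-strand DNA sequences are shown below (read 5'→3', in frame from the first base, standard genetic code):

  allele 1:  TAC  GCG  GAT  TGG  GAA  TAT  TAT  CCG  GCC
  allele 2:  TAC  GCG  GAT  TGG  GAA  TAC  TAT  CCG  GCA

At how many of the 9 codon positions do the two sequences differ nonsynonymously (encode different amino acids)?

0

Codon 1: TAC Tyr / TAC Tyr — identical.
Codon 2: GCG Ala / GCG Ala — identical.
Codon 3: GAT Asp / GAT Asp — identical.
Codon 4: TGG Trp / TGG Trp — identical.
Codon 5: GAA Glu / GAA Glu — identical.
Codon 6: TAT Tyr / TAC Tyr — synonymous.
Codon 7: TAT Tyr / TAT Tyr — identical.
Codon 8: CCG Pro / CCG Pro — identical.
Codon 9: GCC Ala / GCA Ala — synonymous.
Nonsynonymous differences: 0.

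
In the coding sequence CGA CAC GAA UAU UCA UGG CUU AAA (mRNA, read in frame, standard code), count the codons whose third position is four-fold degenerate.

3

Codon 1 CGA (Arg): third position 4-fold.
Codon 2 CAC (His): third position 2-fold.
Codon 3 GAA (Glu): third position 2-fold.
Codon 4 UAU (Tyr): third position 2-fold.
Codon 5 UCA (Ser): third position 4-fold.
Codon 6 UGG (Trp): third position 1-fold.
Codon 7 CUU (Leu): third position 4-fold.
Codon 8 AAA (Lys): third position 2-fold.
Four-fold degenerate third positions: 3.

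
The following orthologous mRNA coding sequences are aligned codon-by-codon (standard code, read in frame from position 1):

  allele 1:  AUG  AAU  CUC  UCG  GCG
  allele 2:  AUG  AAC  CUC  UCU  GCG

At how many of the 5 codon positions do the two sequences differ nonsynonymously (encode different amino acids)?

Codon 1: AUG Met / AUG Met — identical.
Codon 2: AAU Asn / AAC Asn — synonymous.
Codon 3: CUC Leu / CUC Leu — identical.
Codon 4: UCG Ser / UCU Ser — synonymous.
Codon 5: GCG Ala / GCG Ala — identical.
Nonsynonymous differences: 0.

0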